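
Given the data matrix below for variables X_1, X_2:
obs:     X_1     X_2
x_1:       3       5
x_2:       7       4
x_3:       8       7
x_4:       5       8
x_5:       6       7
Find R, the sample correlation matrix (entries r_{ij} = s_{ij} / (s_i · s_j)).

Step 1 — column means:
  mean(X_1) = (3 + 7 + 8 + 5 + 6) / 5 = 29/5 = 5.8
  mean(X_2) = (5 + 4 + 7 + 8 + 7) / 5 = 31/5 = 6.2

Step 2 — sample variances and covariances s[i,j] = (1/(n-1)) · Σ_k (x_{k,i} - mean_i) · (x_{k,j} - mean_j), with n-1 = 4:
  s[X_1,X_1] = ((-2.8)·(-2.8) + (1.2)·(1.2) + (2.2)·(2.2) + (-0.8)·(-0.8) + (0.2)·(0.2)) / 4 = 14.8/4 = 3.7
  s[X_1,X_2] = ((-2.8)·(-1.2) + (1.2)·(-2.2) + (2.2)·(0.8) + (-0.8)·(1.8) + (0.2)·(0.8)) / 4 = 1.2/4 = 0.3
  s[X_2,X_2] = ((-1.2)·(-1.2) + (-2.2)·(-2.2) + (0.8)·(0.8) + (1.8)·(1.8) + (0.8)·(0.8)) / 4 = 10.8/4 = 2.7
  Sample standard deviations s_i = √(s[i,i]):
  s(X_1) = √(3.7) = 1.9235
  s(X_2) = √(2.7) = 1.6432

Step 3 — r_{ij} = s_{ij} / (s_i · s_j):
  r[X_1,X_1] = 1 (diagonal).
  r[X_1,X_2] = 0.3 / (1.9235 · 1.6432) = 0.3 / 3.1607 = 0.0949
  r[X_2,X_2] = 1 (diagonal).

R is symmetric with unit diagonal. Assembling:

R = [[1, 0.0949],
 [0.0949, 1]]


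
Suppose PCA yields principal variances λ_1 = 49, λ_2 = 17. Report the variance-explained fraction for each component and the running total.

Step 1 — total variance = trace(Sigma) = Σ λ_i = 49 + 17 = 66.

Step 2 — fraction explained by component i = λ_i / Σ λ:
  PC1: 49/66 = 0.7424
  PC2: 17/66 = 0.2576

Step 3 — cumulative fraction after k components = (λ_1 + ... + λ_k) / Σ λ:
  k = 1: 49/66 = 0.7424
  k = 2: (49 + 17)/66 = 66/66 = 1

Summary (fraction, with percent):

explained: PC1 0.7424 (74.24%), PC2 0.2576 (25.76%);  cumulative: 0.7424, 1


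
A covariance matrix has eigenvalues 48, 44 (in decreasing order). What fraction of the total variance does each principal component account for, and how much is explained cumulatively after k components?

Step 1 — total variance = trace(Sigma) = Σ λ_i = 48 + 44 = 92.

Step 2 — fraction explained by component i = λ_i / Σ λ:
  PC1: 48/92 = 0.5217
  PC2: 44/92 = 0.4783

Step 3 — cumulative fraction after k components = (λ_1 + ... + λ_k) / Σ λ:
  k = 1: 48/92 = 0.5217
  k = 2: (48 + 44)/92 = 92/92 = 1

Summary (fraction, with percent):

explained: PC1 0.5217 (52.17%), PC2 0.4783 (47.83%);  cumulative: 0.5217, 1


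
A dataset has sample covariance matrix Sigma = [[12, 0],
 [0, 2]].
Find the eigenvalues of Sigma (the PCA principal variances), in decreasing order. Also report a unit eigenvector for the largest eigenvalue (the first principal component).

Step 1 — characteristic polynomial of 2×2 Sigma:
  det(Sigma - λI) = λ² - trace · λ + det = 0.
  trace = 12 + 2 = 14, det = 12·2 - (0)² = 24.
Step 2 — discriminant:
  Δ = trace² - 4·det = 196 - 96 = 100.
Step 3 — eigenvalues:
  λ = (trace ± √Δ)/2 = (14 ± 10)/2,
  λ_1 = 12,  λ_2 = 2.

Step 4 — unit eigenvector for λ_1: Sigma is diagonal, so its eigenvectors are the coordinate axes. λ_1 = 12 is the diagonal entry on the first coordinate axis, hence
  v_1 = (1, 0) (||v_1|| = 1).

λ_1 = 12,  λ_2 = 2;  v_1 ≈ (1, 0)


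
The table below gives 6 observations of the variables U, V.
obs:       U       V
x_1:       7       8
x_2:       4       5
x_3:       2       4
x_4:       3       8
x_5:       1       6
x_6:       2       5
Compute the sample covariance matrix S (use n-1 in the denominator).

Step 1 — column means:
  mean(U) = (7 + 4 + 2 + 3 + 1 + 2) / 6 = 19/6 = 3.1667
  mean(V) = (8 + 5 + 4 + 8 + 6 + 5) / 6 = 36/6 = 6

Step 2 — sample covariance S[i,j] = (1/(n-1)) · Σ_k (x_{k,i} - mean_i) · (x_{k,j} - mean_j), with n-1 = 5.
  S[U,U] = ((3.8333)·(3.8333) + (0.8333)·(0.8333) + (-1.1667)·(-1.1667) + (-0.1667)·(-0.1667) + (-2.1667)·(-2.1667) + (-1.1667)·(-1.1667)) / 5 = 22.8333/5 = 4.5667
  S[U,V] = ((3.8333)·(2) + (0.8333)·(-1) + (-1.1667)·(-2) + (-0.1667)·(2) + (-2.1667)·(0) + (-1.1667)·(-1)) / 5 = 10/5 = 2
  S[V,V] = ((2)·(2) + (-1)·(-1) + (-2)·(-2) + (2)·(2) + (0)·(0) + (-1)·(-1)) / 5 = 14/5 = 2.8

S is symmetric (S[j,i] = S[i,j]). Assembling:

S = [[4.5667, 2],
 [2, 2.8]]


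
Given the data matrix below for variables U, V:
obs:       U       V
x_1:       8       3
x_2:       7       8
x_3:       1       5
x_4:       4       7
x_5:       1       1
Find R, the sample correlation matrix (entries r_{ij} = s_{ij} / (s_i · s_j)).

Step 1 — column means:
  mean(U) = (8 + 7 + 1 + 4 + 1) / 5 = 21/5 = 4.2
  mean(V) = (3 + 8 + 5 + 7 + 1) / 5 = 24/5 = 4.8

Step 2 — sample variances and covariances s[i,j] = (1/(n-1)) · Σ_k (x_{k,i} - mean_i) · (x_{k,j} - mean_j), with n-1 = 4:
  s[U,U] = ((3.8)·(3.8) + (2.8)·(2.8) + (-3.2)·(-3.2) + (-0.2)·(-0.2) + (-3.2)·(-3.2)) / 4 = 42.8/4 = 10.7
  s[U,V] = ((3.8)·(-1.8) + (2.8)·(3.2) + (-3.2)·(0.2) + (-0.2)·(2.2) + (-3.2)·(-3.8)) / 4 = 13.2/4 = 3.3
  s[V,V] = ((-1.8)·(-1.8) + (3.2)·(3.2) + (0.2)·(0.2) + (2.2)·(2.2) + (-3.8)·(-3.8)) / 4 = 32.8/4 = 8.2
  Sample standard deviations s_i = √(s[i,i]):
  s(U) = √(10.7) = 3.2711
  s(V) = √(8.2) = 2.8636

Step 3 — r_{ij} = s_{ij} / (s_i · s_j):
  r[U,U] = 1 (diagonal).
  r[U,V] = 3.3 / (3.2711 · 2.8636) = 3.3 / 9.367 = 0.3523
  r[V,V] = 1 (diagonal).

R is symmetric with unit diagonal. Assembling:

R = [[1, 0.3523],
 [0.3523, 1]]


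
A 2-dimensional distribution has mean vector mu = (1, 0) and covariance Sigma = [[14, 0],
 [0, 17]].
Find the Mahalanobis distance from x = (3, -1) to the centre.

Step 1 — centre the observation: (x - mu) = (2, -1).

Step 2 — invert Sigma. det(Sigma) = 14·17 - (0)² = 238.
  Sigma^{-1} = (1/det) · [[d, -b], [-b, a]] = [[0.0714, 0],
 [0, 0.0588]].

Step 3 — form the quadratic (x - mu)^T · Sigma^{-1} · (x - mu):
  Sigma^{-1} · (x - mu) = (0.1429, -0.0588).
  (x - mu)^T · [Sigma^{-1} · (x - mu)] = (2)·(0.1429) + (-1)·(-0.0588) = 0.3445.

Step 4 — take square root: d = √(0.3445) ≈ 0.587.

d(x, mu) = √(0.3445) ≈ 0.587


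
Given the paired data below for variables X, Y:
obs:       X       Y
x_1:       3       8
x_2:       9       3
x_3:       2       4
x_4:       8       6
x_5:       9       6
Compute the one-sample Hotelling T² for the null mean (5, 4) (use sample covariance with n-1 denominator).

Step 1 — sample mean vector:
  mean(X) = (3 + 9 + 2 + 8 + 9) / 5 = 31/5 = 6.2
  mean(Y) = (8 + 3 + 4 + 6 + 6) / 5 = 27/5 = 5.4
  x̄ = (6.2, 5.4),  deviation x̄ - mu_0 = (6.2, 5.4) - (5, 4) = (1.2, 1.4).

Step 2 — sample covariance matrix, S[i,j] = (1/(n-1)) · Σ_k (x_{k,i} - mean_i) · (x_{k,j} - mean_j), divisor n-1 = 4:
  S[X,X] = ((-3.2)·(-3.2) + (2.8)·(2.8) + (-4.2)·(-4.2) + (1.8)·(1.8) + (2.8)·(2.8)) / 4 = 46.8/4 = 11.7
  S[X,Y] = ((-3.2)·(2.6) + (2.8)·(-2.4) + (-4.2)·(-1.4) + (1.8)·(0.6) + (2.8)·(0.6)) / 4 = -6.4/4 = -1.6
  S[Y,Y] = ((2.6)·(2.6) + (-2.4)·(-2.4) + (-1.4)·(-1.4) + (0.6)·(0.6) + (0.6)·(0.6)) / 4 = 15.2/4 = 3.8
  S = [[11.7, -1.6],
 [-1.6, 3.8]].

Step 3 — invert S. det(S) = 11.7·3.8 - (-1.6)² = 41.9.
  S^{-1} = (1/det) · [[d, -b], [-b, a]] = [[0.0907, 0.0382],
 [0.0382, 0.2792]].

Step 4 — quadratic form (x̄ - mu_0)^T · S^{-1} · (x̄ - mu_0):
  S^{-1} · (x̄ - mu_0) = (0.1623, 0.4368),
  (x̄ - mu_0)^T · [...] = (1.2)·(0.1623) + (1.4)·(0.4368) = 0.8062.

Step 5 — scale by n: T² = 5 · 0.8062 = 4.031.

T² ≈ 4.031


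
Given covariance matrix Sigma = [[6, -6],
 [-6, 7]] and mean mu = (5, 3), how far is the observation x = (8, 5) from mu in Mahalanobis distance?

Step 1 — centre the observation: (x - mu) = (3, 2).

Step 2 — invert Sigma. det(Sigma) = 6·7 - (-6)² = 6.
  Sigma^{-1} = (1/det) · [[d, -b], [-b, a]] = [[1.1667, 1],
 [1, 1]].

Step 3 — form the quadratic (x - mu)^T · Sigma^{-1} · (x - mu):
  Sigma^{-1} · (x - mu) = (5.5, 5).
  (x - mu)^T · [Sigma^{-1} · (x - mu)] = (3)·(5.5) + (2)·(5) = 26.5.

Step 4 — take square root: d = √(26.5) ≈ 5.1478.

d(x, mu) = √(26.5) ≈ 5.1478


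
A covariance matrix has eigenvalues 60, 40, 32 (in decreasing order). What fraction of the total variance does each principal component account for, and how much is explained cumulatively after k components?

Step 1 — total variance = trace(Sigma) = Σ λ_i = 60 + 40 + 32 = 132.

Step 2 — fraction explained by component i = λ_i / Σ λ:
  PC1: 60/132 = 0.4545
  PC2: 40/132 = 0.303
  PC3: 32/132 = 0.2424

Step 3 — cumulative fraction after k components = (λ_1 + ... + λ_k) / Σ λ:
  k = 1: 60/132 = 0.4545
  k = 2: (60 + 40)/132 = 100/132 = 0.7576
  k = 3: (60 + 40 + 32)/132 = 132/132 = 1

Summary (fraction, with percent):

explained: PC1 0.4545 (45.45%), PC2 0.303 (30.3%), PC3 0.2424 (24.24%);  cumulative: 0.4545, 0.7576, 1


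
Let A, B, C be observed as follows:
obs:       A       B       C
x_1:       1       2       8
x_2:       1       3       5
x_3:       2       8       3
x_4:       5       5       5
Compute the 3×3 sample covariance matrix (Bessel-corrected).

Step 1 — column means:
  mean(A) = (1 + 1 + 2 + 5) / 4 = 9/4 = 2.25
  mean(B) = (2 + 3 + 8 + 5) / 4 = 18/4 = 4.5
  mean(C) = (8 + 5 + 3 + 5) / 4 = 21/4 = 5.25

Step 2 — sample covariance S[i,j] = (1/(n-1)) · Σ_k (x_{k,i} - mean_i) · (x_{k,j} - mean_j), with n-1 = 3.
  S[A,A] = ((-1.25)·(-1.25) + (-1.25)·(-1.25) + (-0.25)·(-0.25) + (2.75)·(2.75)) / 3 = 10.75/3 = 3.5833
  S[A,B] = ((-1.25)·(-2.5) + (-1.25)·(-1.5) + (-0.25)·(3.5) + (2.75)·(0.5)) / 3 = 5.5/3 = 1.8333
  S[A,C] = ((-1.25)·(2.75) + (-1.25)·(-0.25) + (-0.25)·(-2.25) + (2.75)·(-0.25)) / 3 = -3.25/3 = -1.0833
  S[B,B] = ((-2.5)·(-2.5) + (-1.5)·(-1.5) + (3.5)·(3.5) + (0.5)·(0.5)) / 3 = 21/3 = 7
  S[B,C] = ((-2.5)·(2.75) + (-1.5)·(-0.25) + (3.5)·(-2.25) + (0.5)·(-0.25)) / 3 = -14.5/3 = -4.8333
  S[C,C] = ((2.75)·(2.75) + (-0.25)·(-0.25) + (-2.25)·(-2.25) + (-0.25)·(-0.25)) / 3 = 12.75/3 = 4.25

S is symmetric (S[j,i] = S[i,j]). Assembling:

S = [[3.5833, 1.8333, -1.0833],
 [1.8333, 7, -4.8333],
 [-1.0833, -4.8333, 4.25]]


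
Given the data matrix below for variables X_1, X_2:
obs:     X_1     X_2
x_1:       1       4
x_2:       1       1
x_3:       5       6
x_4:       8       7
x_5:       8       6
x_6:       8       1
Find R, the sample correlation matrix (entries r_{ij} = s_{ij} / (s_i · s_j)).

Step 1 — column means:
  mean(X_1) = (1 + 1 + 5 + 8 + 8 + 8) / 6 = 31/6 = 5.1667
  mean(X_2) = (4 + 1 + 6 + 7 + 6 + 1) / 6 = 25/6 = 4.1667

Step 2 — sample variances and covariances s[i,j] = (1/(n-1)) · Σ_k (x_{k,i} - mean_i) · (x_{k,j} - mean_j), with n-1 = 5:
  s[X_1,X_1] = ((-4.1667)·(-4.1667) + (-4.1667)·(-4.1667) + (-0.1667)·(-0.1667) + (2.8333)·(2.8333) + (2.8333)·(2.8333) + (2.8333)·(2.8333)) / 5 = 58.8333/5 = 11.7667
  s[X_1,X_2] = ((-4.1667)·(-0.1667) + (-4.1667)·(-3.1667) + (-0.1667)·(1.8333) + (2.8333)·(2.8333) + (2.8333)·(1.8333) + (2.8333)·(-3.1667)) / 5 = 17.8333/5 = 3.5667
  s[X_2,X_2] = ((-0.1667)·(-0.1667) + (-3.1667)·(-3.1667) + (1.8333)·(1.8333) + (2.8333)·(2.8333) + (1.8333)·(1.8333) + (-3.1667)·(-3.1667)) / 5 = 34.8333/5 = 6.9667
  Sample standard deviations s_i = √(s[i,i]):
  s(X_1) = √(11.7667) = 3.4303
  s(X_2) = √(6.9667) = 2.6394

Step 3 — r_{ij} = s_{ij} / (s_i · s_j):
  r[X_1,X_1] = 1 (diagonal).
  r[X_1,X_2] = 3.5667 / (3.4303 · 2.6394) = 3.5667 / 9.054 = 0.3939
  r[X_2,X_2] = 1 (diagonal).

R is symmetric with unit diagonal. Assembling:

R = [[1, 0.3939],
 [0.3939, 1]]


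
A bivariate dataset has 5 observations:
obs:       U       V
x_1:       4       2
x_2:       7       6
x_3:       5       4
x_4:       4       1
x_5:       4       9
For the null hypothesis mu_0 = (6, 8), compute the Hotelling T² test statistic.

Step 1 — sample mean vector:
  mean(U) = (4 + 7 + 5 + 4 + 4) / 5 = 24/5 = 4.8
  mean(V) = (2 + 6 + 4 + 1 + 9) / 5 = 22/5 = 4.4
  x̄ = (4.8, 4.4),  deviation x̄ - mu_0 = (4.8, 4.4) - (6, 8) = (-1.2, -3.6).

Step 2 — sample covariance matrix, S[i,j] = (1/(n-1)) · Σ_k (x_{k,i} - mean_i) · (x_{k,j} - mean_j), divisor n-1 = 4:
  S[U,U] = ((-0.8)·(-0.8) + (2.2)·(2.2) + (0.2)·(0.2) + (-0.8)·(-0.8) + (-0.8)·(-0.8)) / 4 = 6.8/4 = 1.7
  S[U,V] = ((-0.8)·(-2.4) + (2.2)·(1.6) + (0.2)·(-0.4) + (-0.8)·(-3.4) + (-0.8)·(4.6)) / 4 = 4.4/4 = 1.1
  S[V,V] = ((-2.4)·(-2.4) + (1.6)·(1.6) + (-0.4)·(-0.4) + (-3.4)·(-3.4) + (4.6)·(4.6)) / 4 = 41.2/4 = 10.3
  S = [[1.7, 1.1],
 [1.1, 10.3]].

Step 3 — invert S. det(S) = 1.7·10.3 - (1.1)² = 16.3.
  S^{-1} = (1/det) · [[d, -b], [-b, a]] = [[0.6319, -0.0675],
 [-0.0675, 0.1043]].

Step 4 — quadratic form (x̄ - mu_0)^T · S^{-1} · (x̄ - mu_0):
  S^{-1} · (x̄ - mu_0) = (-0.5153, -0.2945),
  (x̄ - mu_0)^T · [...] = (-1.2)·(-0.5153) + (-3.6)·(-0.2945) = 1.6785.

Step 5 — scale by n: T² = 5 · 1.6785 = 8.3926.

T² ≈ 8.3926


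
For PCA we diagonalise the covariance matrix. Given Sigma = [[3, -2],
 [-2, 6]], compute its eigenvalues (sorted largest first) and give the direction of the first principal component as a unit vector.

Step 1 — characteristic polynomial of 2×2 Sigma:
  det(Sigma - λI) = λ² - trace · λ + det = 0.
  trace = 3 + 6 = 9, det = 3·6 - (-2)² = 14.
Step 2 — discriminant:
  Δ = trace² - 4·det = 81 - 56 = 25.
Step 3 — eigenvalues:
  λ = (trace ± √Δ)/2 = (9 ± 5)/2,
  λ_1 = 7,  λ_2 = 2.

Step 4 — unit eigenvector for λ_1: solve (Sigma - λ_1 I)v = 0. First row:
  (3 - 7)·v_x + (-2)·v_y = 0, i.e. (-4)·v_x + (-2)·v_y = 0,
  so v ∝ (b, λ_1 - a) = (-2, 4); multiply by -1 so the first entry is positive: u = (2, -4).
  ||u|| = √((2)² + (-4)²) = √(20) ≈ 4.4721,
  v_1 = u/||u|| ≈ (0.4472, -0.8944) (||v_1|| = 1).

λ_1 = 7,  λ_2 = 2;  v_1 ≈ (0.4472, -0.8944)


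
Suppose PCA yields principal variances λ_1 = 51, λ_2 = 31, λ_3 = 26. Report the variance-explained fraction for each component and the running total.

Step 1 — total variance = trace(Sigma) = Σ λ_i = 51 + 31 + 26 = 108.

Step 2 — fraction explained by component i = λ_i / Σ λ:
  PC1: 51/108 = 0.4722
  PC2: 31/108 = 0.287
  PC3: 26/108 = 0.2407

Step 3 — cumulative fraction after k components = (λ_1 + ... + λ_k) / Σ λ:
  k = 1: 51/108 = 0.4722
  k = 2: (51 + 31)/108 = 82/108 = 0.7593
  k = 3: (51 + 31 + 26)/108 = 108/108 = 1

Summary (fraction, with percent):

explained: PC1 0.4722 (47.22%), PC2 0.287 (28.7%), PC3 0.2407 (24.07%);  cumulative: 0.4722, 0.7593, 1


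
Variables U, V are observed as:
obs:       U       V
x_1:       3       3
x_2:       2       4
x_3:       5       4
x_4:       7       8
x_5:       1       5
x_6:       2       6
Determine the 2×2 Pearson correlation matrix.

Step 1 — column means:
  mean(U) = (3 + 2 + 5 + 7 + 1 + 2) / 6 = 20/6 = 3.3333
  mean(V) = (3 + 4 + 4 + 8 + 5 + 6) / 6 = 30/6 = 5

Step 2 — sample variances and covariances s[i,j] = (1/(n-1)) · Σ_k (x_{k,i} - mean_i) · (x_{k,j} - mean_j), with n-1 = 5:
  s[U,U] = ((-0.3333)·(-0.3333) + (-1.3333)·(-1.3333) + (1.6667)·(1.6667) + (3.6667)·(3.6667) + (-2.3333)·(-2.3333) + (-1.3333)·(-1.3333)) / 5 = 25.3333/5 = 5.0667
  s[U,V] = ((-0.3333)·(-2) + (-1.3333)·(-1) + (1.6667)·(-1) + (3.6667)·(3) + (-2.3333)·(0) + (-1.3333)·(1)) / 5 = 10/5 = 2
  s[V,V] = ((-2)·(-2) + (-1)·(-1) + (-1)·(-1) + (3)·(3) + (0)·(0) + (1)·(1)) / 5 = 16/5 = 3.2
  Sample standard deviations s_i = √(s[i,i]):
  s(U) = √(5.0667) = 2.2509
  s(V) = √(3.2) = 1.7889

Step 3 — r_{ij} = s_{ij} / (s_i · s_j):
  r[U,U] = 1 (diagonal).
  r[U,V] = 2 / (2.2509 · 1.7889) = 2 / 4.0266 = 0.4967
  r[V,V] = 1 (diagonal).

R is symmetric with unit diagonal. Assembling:

R = [[1, 0.4967],
 [0.4967, 1]]


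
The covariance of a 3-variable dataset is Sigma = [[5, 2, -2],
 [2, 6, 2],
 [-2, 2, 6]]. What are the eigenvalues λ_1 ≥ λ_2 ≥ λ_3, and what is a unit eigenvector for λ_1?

Step 1 — characteristic polynomial p(λ) = det(λI - Sigma) = λ³ - tr·λ² + c_1·λ - det, where tr = trace, c_1 = sum of the principal 2×2 minors, det = det(Sigma):
  tr = 5 + 6 + 6 = 17,
  c_1 = (5·6 - (2)²) + (5·6 - (-2)²) + (6·6 - (2)²) = 26 + 26 + 32 = 84,
  det = 5·(6·6 - (2)²) - (2)·((2)·6 - (2)·(-2)) + (-2)·((2)·(2) - 6·(-2)) = 5·(32) - (2)·(16) + (-2)·(16) = 96.
  So p(λ) = λ³ - 17λ² + 84λ - 96.
Step 2 — look for an integer root (rational root theorem: any rational root is an integer divisor of 96). Testing λ = 8:
  p(8) = 512 - 1088 + 672 - 96 = 0  ✓
  Dividing out (λ - 8): p(λ) = (λ - 8)(λ² - 9λ + 12).
Step 3 — remaining eigenvalues from the quadratic λ² - 9λ + 12 = 0:
  Δ = 9² - 4·12 = 81 - 48 = 33,  λ = (9 ± √33)/2 = (9 ± 5.7446)/2 ≈ 7.3723 or 1.6277.
  Sorted: λ_1 = 8,  λ_2 = 7.3723,  λ_3 = 1.6277  (check: sum = 17 = tr ✓).

Step 4 — unit eigenvector for λ_1 = 8: v spans the null space of (Sigma - λ_1 I), whose rows are
  r_1 = (-3, 2, -2),  r_2 = (2, -2, 2),  r_3 = (-2, 2, -2).
  v is orthogonal to every row, so take v ∝ r_1 × r_2 = ((2)·(2) - (-2)·(-2), (-2)·(2) - (-3)·(2), (-3)·(-2) - (2)·(2)) = (0, 2, 2).
  Rescale (divide by 2): u = (0, 1, 1).
  ||u|| = √((0)² + (1)² + (1)²) = √(2) ≈ 1.4142,  v_1 = u/||u|| ≈ (0, 0.7071, 0.7071) (||v_1|| = 1).

λ_1 = 8,  λ_2 = 7.3723,  λ_3 = 1.6277;  v_1 ≈ (0, 0.7071, 0.7071)


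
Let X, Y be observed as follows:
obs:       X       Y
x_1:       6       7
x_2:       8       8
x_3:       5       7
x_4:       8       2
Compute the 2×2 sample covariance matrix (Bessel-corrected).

Step 1 — column means:
  mean(X) = (6 + 8 + 5 + 8) / 4 = 27/4 = 6.75
  mean(Y) = (7 + 8 + 7 + 2) / 4 = 24/4 = 6

Step 2 — sample covariance S[i,j] = (1/(n-1)) · Σ_k (x_{k,i} - mean_i) · (x_{k,j} - mean_j), with n-1 = 3.
  S[X,X] = ((-0.75)·(-0.75) + (1.25)·(1.25) + (-1.75)·(-1.75) + (1.25)·(1.25)) / 3 = 6.75/3 = 2.25
  S[X,Y] = ((-0.75)·(1) + (1.25)·(2) + (-1.75)·(1) + (1.25)·(-4)) / 3 = -5/3 = -1.6667
  S[Y,Y] = ((1)·(1) + (2)·(2) + (1)·(1) + (-4)·(-4)) / 3 = 22/3 = 7.3333

S is symmetric (S[j,i] = S[i,j]). Assembling:

S = [[2.25, -1.6667],
 [-1.6667, 7.3333]]


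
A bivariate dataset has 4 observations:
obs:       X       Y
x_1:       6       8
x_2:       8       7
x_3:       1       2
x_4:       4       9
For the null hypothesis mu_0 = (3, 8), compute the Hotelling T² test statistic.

Step 1 — sample mean vector:
  mean(X) = (6 + 8 + 1 + 4) / 4 = 19/4 = 4.75
  mean(Y) = (8 + 7 + 2 + 9) / 4 = 26/4 = 6.5
  x̄ = (4.75, 6.5),  deviation x̄ - mu_0 = (4.75, 6.5) - (3, 8) = (1.75, -1.5).

Step 2 — sample covariance matrix, S[i,j] = (1/(n-1)) · Σ_k (x_{k,i} - mean_i) · (x_{k,j} - mean_j), divisor n-1 = 3:
  S[X,X] = ((1.25)·(1.25) + (3.25)·(3.25) + (-3.75)·(-3.75) + (-0.75)·(-0.75)) / 3 = 26.75/3 = 8.9167
  S[X,Y] = ((1.25)·(1.5) + (3.25)·(0.5) + (-3.75)·(-4.5) + (-0.75)·(2.5)) / 3 = 18.5/3 = 6.1667
  S[Y,Y] = ((1.5)·(1.5) + (0.5)·(0.5) + (-4.5)·(-4.5) + (2.5)·(2.5)) / 3 = 29/3 = 9.6667
  S = [[8.9167, 6.1667],
 [6.1667, 9.6667]].

Step 3 — invert S. det(S) = 8.9167·9.6667 - (6.1667)² = 48.1667.
  S^{-1} = (1/det) · [[d, -b], [-b, a]] = [[0.2007, -0.128],
 [-0.128, 0.1851]].

Step 4 — quadratic form (x̄ - mu_0)^T · S^{-1} · (x̄ - mu_0):
  S^{-1} · (x̄ - mu_0) = (0.5433, -0.5017),
  (x̄ - mu_0)^T · [...] = (1.75)·(0.5433) + (-1.5)·(-0.5017) = 1.7033.

Step 5 — scale by n: T² = 4 · 1.7033 = 6.8131.

T² ≈ 6.8131


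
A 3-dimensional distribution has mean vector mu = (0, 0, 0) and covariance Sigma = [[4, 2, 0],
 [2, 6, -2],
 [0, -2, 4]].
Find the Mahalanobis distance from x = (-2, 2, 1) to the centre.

Step 1 — centre the observation: (x - mu) = (-2, 2, 1).

Step 2 — invert Sigma (cofactor / det for 3×3, or solve directly):
  Sigma^{-1} = [[0.3125, -0.125, -0.0625],
 [-0.125, 0.25, 0.125],
 [-0.0625, 0.125, 0.3125]].

Step 3 — form the quadratic (x - mu)^T · Sigma^{-1} · (x - mu):
  Sigma^{-1} · (x - mu) = (-0.9375, 0.875, 0.6875).
  (x - mu)^T · [Sigma^{-1} · (x - mu)] = (-2)·(-0.9375) + (2)·(0.875) + (1)·(0.6875) = 4.3125.

Step 4 — take square root: d = √(4.3125) ≈ 2.0767.

d(x, mu) = √(4.3125) ≈ 2.0767


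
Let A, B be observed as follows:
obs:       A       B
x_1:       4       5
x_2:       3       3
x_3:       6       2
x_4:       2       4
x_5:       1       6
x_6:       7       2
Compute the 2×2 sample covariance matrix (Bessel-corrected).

Step 1 — column means:
  mean(A) = (4 + 3 + 6 + 2 + 1 + 7) / 6 = 23/6 = 3.8333
  mean(B) = (5 + 3 + 2 + 4 + 6 + 2) / 6 = 22/6 = 3.6667

Step 2 — sample covariance S[i,j] = (1/(n-1)) · Σ_k (x_{k,i} - mean_i) · (x_{k,j} - mean_j), with n-1 = 5.
  S[A,A] = ((0.1667)·(0.1667) + (-0.8333)·(-0.8333) + (2.1667)·(2.1667) + (-1.8333)·(-1.8333) + (-2.8333)·(-2.8333) + (3.1667)·(3.1667)) / 5 = 26.8333/5 = 5.3667
  S[A,B] = ((0.1667)·(1.3333) + (-0.8333)·(-0.6667) + (2.1667)·(-1.6667) + (-1.8333)·(0.3333) + (-2.8333)·(2.3333) + (3.1667)·(-1.6667)) / 5 = -15.3333/5 = -3.0667
  S[B,B] = ((1.3333)·(1.3333) + (-0.6667)·(-0.6667) + (-1.6667)·(-1.6667) + (0.3333)·(0.3333) + (2.3333)·(2.3333) + (-1.6667)·(-1.6667)) / 5 = 13.3333/5 = 2.6667

S is symmetric (S[j,i] = S[i,j]). Assembling:

S = [[5.3667, -3.0667],
 [-3.0667, 2.6667]]


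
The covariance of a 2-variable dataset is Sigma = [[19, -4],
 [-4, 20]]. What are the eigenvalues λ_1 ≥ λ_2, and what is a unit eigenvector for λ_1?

Step 1 — characteristic polynomial of 2×2 Sigma:
  det(Sigma - λI) = λ² - trace · λ + det = 0.
  trace = 19 + 20 = 39, det = 19·20 - (-4)² = 364.
Step 2 — discriminant:
  Δ = trace² - 4·det = 1521 - 1456 = 65.
Step 3 — eigenvalues:
  λ = (trace ± √Δ)/2 = (39 ± 8.0623)/2,
  λ_1 = 23.5311,  λ_2 = 15.4689.

Step 4 — unit eigenvector for λ_1: solve (Sigma - λ_1 I)v = 0. First row:
  (19 - 23.5311)·v_x + (-4)·v_y = 0, i.e. (-4.5311)·v_x + (-4)·v_y = 0,
  so v ∝ (b, λ_1 - a) = (-4, 4.5311); multiply by -1 so the first entry is positive: u = (4, -4.5311).
  ||u|| = √((4)² + (-4.5311)²) = √(36.5311) ≈ 6.0441,
  v_1 = u/||u|| ≈ (0.6618, -0.7497) (||v_1|| = 1).

λ_1 = 23.5311,  λ_2 = 15.4689;  v_1 ≈ (0.6618, -0.7497)


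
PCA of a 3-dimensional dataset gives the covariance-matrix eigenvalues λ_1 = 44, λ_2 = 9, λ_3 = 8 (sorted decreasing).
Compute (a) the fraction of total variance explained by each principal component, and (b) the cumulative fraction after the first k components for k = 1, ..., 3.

Step 1 — total variance = trace(Sigma) = Σ λ_i = 44 + 9 + 8 = 61.

Step 2 — fraction explained by component i = λ_i / Σ λ:
  PC1: 44/61 = 0.7213
  PC2: 9/61 = 0.1475
  PC3: 8/61 = 0.1311

Step 3 — cumulative fraction after k components = (λ_1 + ... + λ_k) / Σ λ:
  k = 1: 44/61 = 0.7213
  k = 2: (44 + 9)/61 = 53/61 = 0.8689
  k = 3: (44 + 9 + 8)/61 = 61/61 = 1

Summary (fraction, with percent):

explained: PC1 0.7213 (72.13%), PC2 0.1475 (14.75%), PC3 0.1311 (13.11%);  cumulative: 0.7213, 0.8689, 1


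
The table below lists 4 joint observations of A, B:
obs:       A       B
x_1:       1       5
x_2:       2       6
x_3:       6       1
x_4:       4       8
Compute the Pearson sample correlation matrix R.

Step 1 — column means:
  mean(A) = (1 + 2 + 6 + 4) / 4 = 13/4 = 3.25
  mean(B) = (5 + 6 + 1 + 8) / 4 = 20/4 = 5

Step 2 — sample variances and covariances s[i,j] = (1/(n-1)) · Σ_k (x_{k,i} - mean_i) · (x_{k,j} - mean_j), with n-1 = 3:
  s[A,A] = ((-2.25)·(-2.25) + (-1.25)·(-1.25) + (2.75)·(2.75) + (0.75)·(0.75)) / 3 = 14.75/3 = 4.9167
  s[A,B] = ((-2.25)·(0) + (-1.25)·(1) + (2.75)·(-4) + (0.75)·(3)) / 3 = -10/3 = -3.3333
  s[B,B] = ((0)·(0) + (1)·(1) + (-4)·(-4) + (3)·(3)) / 3 = 26/3 = 8.6667
  Sample standard deviations s_i = √(s[i,i]):
  s(A) = √(4.9167) = 2.2174
  s(B) = √(8.6667) = 2.9439

Step 3 — r_{ij} = s_{ij} / (s_i · s_j):
  r[A,A] = 1 (diagonal).
  r[A,B] = -3.3333 / (2.2174 · 2.9439) = -3.3333 / 6.5277 = -0.5106
  r[B,B] = 1 (diagonal).

R is symmetric with unit diagonal. Assembling:

R = [[1, -0.5106],
 [-0.5106, 1]]


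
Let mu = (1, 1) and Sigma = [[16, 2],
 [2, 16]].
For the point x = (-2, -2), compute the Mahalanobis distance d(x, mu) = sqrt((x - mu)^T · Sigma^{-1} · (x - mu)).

Step 1 — centre the observation: (x - mu) = (-3, -3).

Step 2 — invert Sigma. det(Sigma) = 16·16 - (2)² = 252.
  Sigma^{-1} = (1/det) · [[d, -b], [-b, a]] = [[0.0635, -0.0079],
 [-0.0079, 0.0635]].

Step 3 — form the quadratic (x - mu)^T · Sigma^{-1} · (x - mu):
  Sigma^{-1} · (x - mu) = (-0.1667, -0.1667).
  (x - mu)^T · [Sigma^{-1} · (x - mu)] = (-3)·(-0.1667) + (-3)·(-0.1667) = 1.

Step 4 — take square root: d = √(1) ≈ 1.

d(x, mu) = √(1) ≈ 1


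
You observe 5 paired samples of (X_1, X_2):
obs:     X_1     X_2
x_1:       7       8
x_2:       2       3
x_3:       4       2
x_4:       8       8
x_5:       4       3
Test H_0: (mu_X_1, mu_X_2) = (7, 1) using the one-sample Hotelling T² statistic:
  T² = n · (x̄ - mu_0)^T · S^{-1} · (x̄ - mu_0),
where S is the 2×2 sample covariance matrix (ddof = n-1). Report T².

Step 1 — sample mean vector:
  mean(X_1) = (7 + 2 + 4 + 8 + 4) / 5 = 25/5 = 5
  mean(X_2) = (8 + 3 + 2 + 8 + 3) / 5 = 24/5 = 4.8
  x̄ = (5, 4.8),  deviation x̄ - mu_0 = (5, 4.8) - (7, 1) = (-2, 3.8).

Step 2 — sample covariance matrix, S[i,j] = (1/(n-1)) · Σ_k (x_{k,i} - mean_i) · (x_{k,j} - mean_j), divisor n-1 = 4:
  S[X_1,X_1] = ((2)·(2) + (-3)·(-3) + (-1)·(-1) + (3)·(3) + (-1)·(-1)) / 4 = 24/4 = 6
  S[X_1,X_2] = ((2)·(3.2) + (-3)·(-1.8) + (-1)·(-2.8) + (3)·(3.2) + (-1)·(-1.8)) / 4 = 26/4 = 6.5
  S[X_2,X_2] = ((3.2)·(3.2) + (-1.8)·(-1.8) + (-2.8)·(-2.8) + (3.2)·(3.2) + (-1.8)·(-1.8)) / 4 = 34.8/4 = 8.7
  S = [[6, 6.5],
 [6.5, 8.7]].

Step 3 — invert S. det(S) = 6·8.7 - (6.5)² = 9.95.
  S^{-1} = (1/det) · [[d, -b], [-b, a]] = [[0.8744, -0.6533],
 [-0.6533, 0.603]].

Step 4 — quadratic form (x̄ - mu_0)^T · S^{-1} · (x̄ - mu_0):
  S^{-1} · (x̄ - mu_0) = (-4.2312, 3.598),
  (x̄ - mu_0)^T · [...] = (-2)·(-4.2312) + (3.8)·(3.598) = 22.1347.

Step 5 — scale by n: T² = 5 · 22.1347 = 110.6734.

T² ≈ 110.6734


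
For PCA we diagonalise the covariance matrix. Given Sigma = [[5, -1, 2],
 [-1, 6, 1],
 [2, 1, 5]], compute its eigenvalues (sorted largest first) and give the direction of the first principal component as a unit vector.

Step 1 — characteristic polynomial p(λ) = det(λI - Sigma) = λ³ - tr·λ² + c_1·λ - det, where tr = trace, c_1 = sum of the principal 2×2 minors, det = det(Sigma):
  tr = 5 + 6 + 5 = 16,
  c_1 = (5·6 - (-1)²) + (5·5 - (2)²) + (6·5 - (1)²) = 29 + 21 + 29 = 79,
  det = 5·(6·5 - (1)²) - (-1)·((-1)·5 - (1)·(2)) + (2)·((-1)·(1) - 6·(2)) = 5·(29) - (-1)·(-7) + (2)·(-13) = 112.
  So p(λ) = λ³ - 16λ² + 79λ - 112.
Step 2 — look for an integer root (rational root theorem: any rational root is an integer divisor of 112). Testing λ = 7:
  p(7) = 343 - 784 + 553 - 112 = 0  ✓
  Dividing out (λ - 7): p(λ) = (λ - 7)(λ² - 9λ + 16).
Step 3 — remaining eigenvalues from the quadratic λ² - 9λ + 16 = 0:
  Δ = 9² - 4·16 = 81 - 64 = 17,  λ = (9 ± √17)/2 = (9 ± 4.1231)/2 ≈ 6.5616 or 2.4384.
  Sorted: λ_1 = 7,  λ_2 = 6.5616,  λ_3 = 2.4384  (check: sum = 16 = tr ✓).

Step 4 — unit eigenvector for λ_1 = 7: v spans the null space of (Sigma - λ_1 I), whose rows are
  r_1 = (-2, -1, 2),  r_2 = (-1, -1, 1),  r_3 = (2, 1, -2).
  v is orthogonal to every row, so take v ∝ r_1 × r_2 = ((-1)·(1) - (2)·(-1), (2)·(-1) - (-2)·(1), (-2)·(-1) - (-1)·(-1)) = (1, 0, 1).
  Let u = (1, 0, 1).
  ||u|| = √((1)² + (0)² + (1)²) = √(2) ≈ 1.4142,  v_1 = u/||u|| ≈ (0.7071, 0, 0.7071) (||v_1|| = 1).

λ_1 = 7,  λ_2 = 6.5616,  λ_3 = 2.4384;  v_1 ≈ (0.7071, 0, 0.7071)


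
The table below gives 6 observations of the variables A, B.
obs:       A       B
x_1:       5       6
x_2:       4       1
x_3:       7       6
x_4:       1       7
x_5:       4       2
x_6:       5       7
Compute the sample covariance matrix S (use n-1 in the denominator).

Step 1 — column means:
  mean(A) = (5 + 4 + 7 + 1 + 4 + 5) / 6 = 26/6 = 4.3333
  mean(B) = (6 + 1 + 6 + 7 + 2 + 7) / 6 = 29/6 = 4.8333

Step 2 — sample covariance S[i,j] = (1/(n-1)) · Σ_k (x_{k,i} - mean_i) · (x_{k,j} - mean_j), with n-1 = 5.
  S[A,A] = ((0.6667)·(0.6667) + (-0.3333)·(-0.3333) + (2.6667)·(2.6667) + (-3.3333)·(-3.3333) + (-0.3333)·(-0.3333) + (0.6667)·(0.6667)) / 5 = 19.3333/5 = 3.8667
  S[A,B] = ((0.6667)·(1.1667) + (-0.3333)·(-3.8333) + (2.6667)·(1.1667) + (-3.3333)·(2.1667) + (-0.3333)·(-2.8333) + (0.6667)·(2.1667)) / 5 = 0.3333/5 = 0.0667
  S[B,B] = ((1.1667)·(1.1667) + (-3.8333)·(-3.8333) + (1.1667)·(1.1667) + (2.1667)·(2.1667) + (-2.8333)·(-2.8333) + (2.1667)·(2.1667)) / 5 = 34.8333/5 = 6.9667

S is symmetric (S[j,i] = S[i,j]). Assembling:

S = [[3.8667, 0.0667],
 [0.0667, 6.9667]]


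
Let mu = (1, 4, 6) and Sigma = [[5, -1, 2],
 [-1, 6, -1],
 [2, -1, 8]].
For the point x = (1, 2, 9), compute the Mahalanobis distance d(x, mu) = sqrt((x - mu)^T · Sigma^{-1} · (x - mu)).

Step 1 — centre the observation: (x - mu) = (0, -2, 3).

Step 2 — invert Sigma (cofactor / det for 3×3, or solve directly):
  Sigma^{-1} = [[0.2271, 0.029, -0.0531],
 [0.029, 0.1739, 0.0145],
 [-0.0531, 0.0145, 0.1401]].

Step 3 — form the quadratic (x - mu)^T · Sigma^{-1} · (x - mu):
  Sigma^{-1} · (x - mu) = (-0.2174, -0.3043, 0.3913).
  (x - mu)^T · [Sigma^{-1} · (x - mu)] = (0)·(-0.2174) + (-2)·(-0.3043) + (3)·(0.3913) = 1.7826.

Step 4 — take square root: d = √(1.7826) ≈ 1.3351.

d(x, mu) = √(1.7826) ≈ 1.3351


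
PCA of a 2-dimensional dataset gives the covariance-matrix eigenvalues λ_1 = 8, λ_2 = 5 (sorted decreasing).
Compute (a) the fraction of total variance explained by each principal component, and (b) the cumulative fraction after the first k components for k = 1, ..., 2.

Step 1 — total variance = trace(Sigma) = Σ λ_i = 8 + 5 = 13.

Step 2 — fraction explained by component i = λ_i / Σ λ:
  PC1: 8/13 = 0.6154
  PC2: 5/13 = 0.3846

Step 3 — cumulative fraction after k components = (λ_1 + ... + λ_k) / Σ λ:
  k = 1: 8/13 = 0.6154
  k = 2: (8 + 5)/13 = 13/13 = 1

Summary (fraction, with percent):

explained: PC1 0.6154 (61.54%), PC2 0.3846 (38.46%);  cumulative: 0.6154, 1


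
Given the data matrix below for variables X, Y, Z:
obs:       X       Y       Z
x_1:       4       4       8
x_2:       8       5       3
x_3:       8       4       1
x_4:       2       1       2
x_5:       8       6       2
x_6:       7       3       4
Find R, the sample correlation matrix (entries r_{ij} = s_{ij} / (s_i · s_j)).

Step 1 — column means:
  mean(X) = (4 + 8 + 8 + 2 + 8 + 7) / 6 = 37/6 = 6.1667
  mean(Y) = (4 + 5 + 4 + 1 + 6 + 3) / 6 = 23/6 = 3.8333
  mean(Z) = (8 + 3 + 1 + 2 + 2 + 4) / 6 = 20/6 = 3.3333

Step 2 — sample variances and covariances s[i,j] = (1/(n-1)) · Σ_k (x_{k,i} - mean_i) · (x_{k,j} - mean_j), with n-1 = 5:
  s[X,X] = ((-2.1667)·(-2.1667) + (1.8333)·(1.8333) + (1.8333)·(1.8333) + (-4.1667)·(-4.1667) + (1.8333)·(1.8333) + (0.8333)·(0.8333)) / 5 = 32.8333/5 = 6.5667
  s[X,Y] = ((-2.1667)·(0.1667) + (1.8333)·(1.1667) + (1.8333)·(0.1667) + (-4.1667)·(-2.8333) + (1.8333)·(2.1667) + (0.8333)·(-0.8333)) / 5 = 17.1667/5 = 3.4333
  s[X,Z] = ((-2.1667)·(4.6667) + (1.8333)·(-0.3333) + (1.8333)·(-2.3333) + (-4.1667)·(-1.3333) + (1.8333)·(-1.3333) + (0.8333)·(0.6667)) / 5 = -11.3333/5 = -2.2667
  s[Y,Y] = ((0.1667)·(0.1667) + (1.1667)·(1.1667) + (0.1667)·(0.1667) + (-2.8333)·(-2.8333) + (2.1667)·(2.1667) + (-0.8333)·(-0.8333)) / 5 = 14.8333/5 = 2.9667
  s[Y,Z] = ((0.1667)·(4.6667) + (1.1667)·(-0.3333) + (0.1667)·(-2.3333) + (-2.8333)·(-1.3333) + (2.1667)·(-1.3333) + (-0.8333)·(0.6667)) / 5 = 0.3333/5 = 0.0667
  s[Z,Z] = ((4.6667)·(4.6667) + (-0.3333)·(-0.3333) + (-2.3333)·(-2.3333) + (-1.3333)·(-1.3333) + (-1.3333)·(-1.3333) + (0.6667)·(0.6667)) / 5 = 31.3333/5 = 6.2667
  Sample standard deviations s_i = √(s[i,i]):
  s(X) = √(6.5667) = 2.5626
  s(Y) = √(2.9667) = 1.7224
  s(Z) = √(6.2667) = 2.5033

Step 3 — r_{ij} = s_{ij} / (s_i · s_j):
  r[X,X] = 1 (diagonal).
  r[X,Y] = 3.4333 / (2.5626 · 1.7224) = 3.4333 / 4.4137 = 0.7779
  r[X,Z] = -2.2667 / (2.5626 · 2.5033) = -2.2667 / 6.4149 = -0.3533
  r[Y,Y] = 1 (diagonal).
  r[Y,Z] = 0.0667 / (1.7224 · 2.5033) = 0.0667 / 4.3117 = 0.0155
  r[Z,Z] = 1 (diagonal).

R is symmetric with unit diagonal. Assembling:

R = [[1, 0.7779, -0.3533],
 [0.7779, 1, 0.0155],
 [-0.3533, 0.0155, 1]]


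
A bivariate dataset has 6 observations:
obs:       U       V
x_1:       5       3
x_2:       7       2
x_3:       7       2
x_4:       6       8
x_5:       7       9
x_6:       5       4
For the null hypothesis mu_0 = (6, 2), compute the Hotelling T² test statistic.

Step 1 — sample mean vector:
  mean(U) = (5 + 7 + 7 + 6 + 7 + 5) / 6 = 37/6 = 6.1667
  mean(V) = (3 + 2 + 2 + 8 + 9 + 4) / 6 = 28/6 = 4.6667
  x̄ = (6.1667, 4.6667),  deviation x̄ - mu_0 = (6.1667, 4.6667) - (6, 2) = (0.1667, 2.6667).

Step 2 — sample covariance matrix, S[i,j] = (1/(n-1)) · Σ_k (x_{k,i} - mean_i) · (x_{k,j} - mean_j), divisor n-1 = 5:
  S[U,U] = ((-1.1667)·(-1.1667) + (0.8333)·(0.8333) + (0.8333)·(0.8333) + (-0.1667)·(-0.1667) + (0.8333)·(0.8333) + (-1.1667)·(-1.1667)) / 5 = 4.8333/5 = 0.9667
  S[U,V] = ((-1.1667)·(-1.6667) + (0.8333)·(-2.6667) + (0.8333)·(-2.6667) + (-0.1667)·(3.3333) + (0.8333)·(4.3333) + (-1.1667)·(-0.6667)) / 5 = 1.3333/5 = 0.2667
  S[V,V] = ((-1.6667)·(-1.6667) + (-2.6667)·(-2.6667) + (-2.6667)·(-2.6667) + (3.3333)·(3.3333) + (4.3333)·(4.3333) + (-0.6667)·(-0.6667)) / 5 = 47.3333/5 = 9.4667
  S = [[0.9667, 0.2667],
 [0.2667, 9.4667]].

Step 3 — invert S. det(S) = 0.9667·9.4667 - (0.2667)² = 9.08.
  S^{-1} = (1/det) · [[d, -b], [-b, a]] = [[1.0426, -0.0294],
 [-0.0294, 0.1065]].

Step 4 — quadratic form (x̄ - mu_0)^T · S^{-1} · (x̄ - mu_0):
  S^{-1} · (x̄ - mu_0) = (0.0954, 0.279),
  (x̄ - mu_0)^T · [...] = (0.1667)·(0.0954) + (2.6667)·(0.279) = 0.7599.

Step 5 — scale by n: T² = 6 · 0.7599 = 4.5595.

T² ≈ 4.5595


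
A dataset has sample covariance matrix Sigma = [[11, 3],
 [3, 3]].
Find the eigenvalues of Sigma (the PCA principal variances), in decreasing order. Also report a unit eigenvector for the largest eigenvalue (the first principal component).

Step 1 — characteristic polynomial of 2×2 Sigma:
  det(Sigma - λI) = λ² - trace · λ + det = 0.
  trace = 11 + 3 = 14, det = 11·3 - (3)² = 24.
Step 2 — discriminant:
  Δ = trace² - 4·det = 196 - 96 = 100.
Step 3 — eigenvalues:
  λ = (trace ± √Δ)/2 = (14 ± 10)/2,
  λ_1 = 12,  λ_2 = 2.

Step 4 — unit eigenvector for λ_1: solve (Sigma - λ_1 I)v = 0. First row:
  (11 - 12)·v_x + (3)·v_y = 0, i.e. (-1)·v_x + (3)·v_y = 0,
  so v ∝ (b, λ_1 - a) = (3, 1) = u.
  ||u|| = √((3)² + (1)²) = √(10) ≈ 3.1623,
  v_1 = u/||u|| ≈ (0.9487, 0.3162) (||v_1|| = 1).

λ_1 = 12,  λ_2 = 2;  v_1 ≈ (0.9487, 0.3162)


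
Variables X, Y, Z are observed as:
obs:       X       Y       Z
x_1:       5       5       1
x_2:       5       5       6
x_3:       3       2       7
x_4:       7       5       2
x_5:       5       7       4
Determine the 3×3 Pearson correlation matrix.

Step 1 — column means:
  mean(X) = (5 + 5 + 3 + 7 + 5) / 5 = 25/5 = 5
  mean(Y) = (5 + 5 + 2 + 5 + 7) / 5 = 24/5 = 4.8
  mean(Z) = (1 + 6 + 7 + 2 + 4) / 5 = 20/5 = 4

Step 2 — sample variances and covariances s[i,j] = (1/(n-1)) · Σ_k (x_{k,i} - mean_i) · (x_{k,j} - mean_j), with n-1 = 4:
  s[X,X] = ((0)·(0) + (0)·(0) + (-2)·(-2) + (2)·(2) + (0)·(0)) / 4 = 8/4 = 2
  s[X,Y] = ((0)·(0.2) + (0)·(0.2) + (-2)·(-2.8) + (2)·(0.2) + (0)·(2.2)) / 4 = 6/4 = 1.5
  s[X,Z] = ((0)·(-3) + (0)·(2) + (-2)·(3) + (2)·(-2) + (0)·(0)) / 4 = -10/4 = -2.5
  s[Y,Y] = ((0.2)·(0.2) + (0.2)·(0.2) + (-2.8)·(-2.8) + (0.2)·(0.2) + (2.2)·(2.2)) / 4 = 12.8/4 = 3.2
  s[Y,Z] = ((0.2)·(-3) + (0.2)·(2) + (-2.8)·(3) + (0.2)·(-2) + (2.2)·(0)) / 4 = -9/4 = -2.25
  s[Z,Z] = ((-3)·(-3) + (2)·(2) + (3)·(3) + (-2)·(-2) + (0)·(0)) / 4 = 26/4 = 6.5
  Sample standard deviations s_i = √(s[i,i]):
  s(X) = √(2) = 1.4142
  s(Y) = √(3.2) = 1.7889
  s(Z) = √(6.5) = 2.5495

Step 3 — r_{ij} = s_{ij} / (s_i · s_j):
  r[X,X] = 1 (diagonal).
  r[X,Y] = 1.5 / (1.4142 · 1.7889) = 1.5 / 2.5298 = 0.5929
  r[X,Z] = -2.5 / (1.4142 · 2.5495) = -2.5 / 3.6056 = -0.6934
  r[Y,Y] = 1 (diagonal).
  r[Y,Z] = -2.25 / (1.7889 · 2.5495) = -2.25 / 4.5607 = -0.4933
  r[Z,Z] = 1 (diagonal).

R is symmetric with unit diagonal. Assembling:

R = [[1, 0.5929, -0.6934],
 [0.5929, 1, -0.4933],
 [-0.6934, -0.4933, 1]]


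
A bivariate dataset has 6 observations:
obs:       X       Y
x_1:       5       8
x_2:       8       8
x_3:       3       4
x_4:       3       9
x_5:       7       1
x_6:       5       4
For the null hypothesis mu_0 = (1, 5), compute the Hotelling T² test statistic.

Step 1 — sample mean vector:
  mean(X) = (5 + 8 + 3 + 3 + 7 + 5) / 6 = 31/6 = 5.1667
  mean(Y) = (8 + 8 + 4 + 9 + 1 + 4) / 6 = 34/6 = 5.6667
  x̄ = (5.1667, 5.6667),  deviation x̄ - mu_0 = (5.1667, 5.6667) - (1, 5) = (4.1667, 0.6667).

Step 2 — sample covariance matrix, S[i,j] = (1/(n-1)) · Σ_k (x_{k,i} - mean_i) · (x_{k,j} - mean_j), divisor n-1 = 5:
  S[X,X] = ((-0.1667)·(-0.1667) + (2.8333)·(2.8333) + (-2.1667)·(-2.1667) + (-2.1667)·(-2.1667) + (1.8333)·(1.8333) + (-0.1667)·(-0.1667)) / 5 = 20.8333/5 = 4.1667
  S[X,Y] = ((-0.1667)·(2.3333) + (2.8333)·(2.3333) + (-2.1667)·(-1.6667) + (-2.1667)·(3.3333) + (1.8333)·(-4.6667) + (-0.1667)·(-1.6667)) / 5 = -5.6667/5 = -1.1333
  S[Y,Y] = ((2.3333)·(2.3333) + (2.3333)·(2.3333) + (-1.6667)·(-1.6667) + (3.3333)·(3.3333) + (-4.6667)·(-4.6667) + (-1.6667)·(-1.6667)) / 5 = 49.3333/5 = 9.8667
  S = [[4.1667, -1.1333],
 [-1.1333, 9.8667]].

Step 3 — invert S. det(S) = 4.1667·9.8667 - (-1.1333)² = 39.8267.
  S^{-1} = (1/det) · [[d, -b], [-b, a]] = [[0.2477, 0.0285],
 [0.0285, 0.1046]].

Step 4 — quadratic form (x̄ - mu_0)^T · S^{-1} · (x̄ - mu_0):
  S^{-1} · (x̄ - mu_0) = (1.0512, 0.1883),
  (x̄ - mu_0)^T · [...] = (4.1667)·(1.0512) + (0.6667)·(0.1883) = 4.5056.

Step 5 — scale by n: T² = 6 · 4.5056 = 27.0338.

T² ≈ 27.0338


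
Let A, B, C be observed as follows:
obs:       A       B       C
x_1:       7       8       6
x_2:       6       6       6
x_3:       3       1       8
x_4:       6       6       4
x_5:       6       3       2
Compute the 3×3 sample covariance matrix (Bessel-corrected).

Step 1 — column means:
  mean(A) = (7 + 6 + 3 + 6 + 6) / 5 = 28/5 = 5.6
  mean(B) = (8 + 6 + 1 + 6 + 3) / 5 = 24/5 = 4.8
  mean(C) = (6 + 6 + 8 + 4 + 2) / 5 = 26/5 = 5.2

Step 2 — sample covariance S[i,j] = (1/(n-1)) · Σ_k (x_{k,i} - mean_i) · (x_{k,j} - mean_j), with n-1 = 4.
  S[A,A] = ((1.4)·(1.4) + (0.4)·(0.4) + (-2.6)·(-2.6) + (0.4)·(0.4) + (0.4)·(0.4)) / 4 = 9.2/4 = 2.3
  S[A,B] = ((1.4)·(3.2) + (0.4)·(1.2) + (-2.6)·(-3.8) + (0.4)·(1.2) + (0.4)·(-1.8)) / 4 = 14.6/4 = 3.65
  S[A,C] = ((1.4)·(0.8) + (0.4)·(0.8) + (-2.6)·(2.8) + (0.4)·(-1.2) + (0.4)·(-3.2)) / 4 = -7.6/4 = -1.9
  S[B,B] = ((3.2)·(3.2) + (1.2)·(1.2) + (-3.8)·(-3.8) + (1.2)·(1.2) + (-1.8)·(-1.8)) / 4 = 30.8/4 = 7.7
  S[B,C] = ((3.2)·(0.8) + (1.2)·(0.8) + (-3.8)·(2.8) + (1.2)·(-1.2) + (-1.8)·(-3.2)) / 4 = -2.8/4 = -0.7
  S[C,C] = ((0.8)·(0.8) + (0.8)·(0.8) + (2.8)·(2.8) + (-1.2)·(-1.2) + (-3.2)·(-3.2)) / 4 = 20.8/4 = 5.2

S is symmetric (S[j,i] = S[i,j]). Assembling:

S = [[2.3, 3.65, -1.9],
 [3.65, 7.7, -0.7],
 [-1.9, -0.7, 5.2]]


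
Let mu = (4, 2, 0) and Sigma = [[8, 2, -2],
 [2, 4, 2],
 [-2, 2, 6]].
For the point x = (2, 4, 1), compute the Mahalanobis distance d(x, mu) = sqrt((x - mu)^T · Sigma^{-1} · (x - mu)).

Step 1 — centre the observation: (x - mu) = (-2, 2, 1).

Step 2 — invert Sigma (cofactor / det for 3×3, or solve directly):
  Sigma^{-1} = [[0.1923, -0.1538, 0.1154],
 [-0.1538, 0.4231, -0.1923],
 [0.1154, -0.1923, 0.2692]].

Step 3 — form the quadratic (x - mu)^T · Sigma^{-1} · (x - mu):
  Sigma^{-1} · (x - mu) = (-0.5769, 0.9615, -0.3462).
  (x - mu)^T · [Sigma^{-1} · (x - mu)] = (-2)·(-0.5769) + (2)·(0.9615) + (1)·(-0.3462) = 2.7308.

Step 4 — take square root: d = √(2.7308) ≈ 1.6525.

d(x, mu) = √(2.7308) ≈ 1.6525


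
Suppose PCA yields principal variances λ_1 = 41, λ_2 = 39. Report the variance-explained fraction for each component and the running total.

Step 1 — total variance = trace(Sigma) = Σ λ_i = 41 + 39 = 80.

Step 2 — fraction explained by component i = λ_i / Σ λ:
  PC1: 41/80 = 0.5125
  PC2: 39/80 = 0.4875

Step 3 — cumulative fraction after k components = (λ_1 + ... + λ_k) / Σ λ:
  k = 1: 41/80 = 0.5125
  k = 2: (41 + 39)/80 = 80/80 = 1

Summary (fraction, with percent):

explained: PC1 0.5125 (51.25%), PC2 0.4875 (48.75%);  cumulative: 0.5125, 1
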